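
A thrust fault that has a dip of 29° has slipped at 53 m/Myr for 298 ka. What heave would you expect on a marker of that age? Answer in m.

dip-slip = rate × time = 53 m/Myr × 298 ka = 15.79 m
heave = dip-slip × cos(dip) = 15.79 × cos(29°) = 13.8 m

13.8 m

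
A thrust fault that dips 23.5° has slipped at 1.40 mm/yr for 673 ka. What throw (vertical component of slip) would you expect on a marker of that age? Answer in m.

dip-slip = rate × time = 1.40 mm/yr × 673 ka = 942.2 m
throw = dip-slip × sin(dip) = 942.2 × sin(23.5°) = 376 m

376 m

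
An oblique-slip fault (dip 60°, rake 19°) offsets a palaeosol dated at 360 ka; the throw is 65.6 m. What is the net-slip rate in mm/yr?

dip-slip = throw / sin(dip) = 65.6 / sin(60°) = 75.75 m
net slip = dip-slip / sin(rake) = 75.75 / sin(19°) = 232.7 m
rate = 232.7 m / 360 ka = 0.000646 m/yr = 0.646 mm/yr

0.646 mm/yr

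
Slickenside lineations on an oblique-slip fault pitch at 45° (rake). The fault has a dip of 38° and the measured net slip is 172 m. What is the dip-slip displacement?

dip-slip = net slip × sin(rake) = 172 m × sin(45°) = 122 m

122 m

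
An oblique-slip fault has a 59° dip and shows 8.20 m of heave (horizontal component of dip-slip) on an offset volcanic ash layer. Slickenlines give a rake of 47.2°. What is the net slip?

21.7 m

dip-slip = heave / cos(dip) = 8.20 / cos(59°) = 15.92 m
net slip = dip-slip / sin(rake) = 15.92 / sin(47.2°) = 21.7 m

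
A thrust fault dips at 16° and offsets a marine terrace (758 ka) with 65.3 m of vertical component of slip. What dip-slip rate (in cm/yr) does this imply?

0.0313 cm/yr

dip-slip = throw / sin(dip) = 65.3 m / sin(16°) = 236.9 m
rate = 236.9 m / 758 ka = 0.000313 m/yr = 0.0313 cm/yr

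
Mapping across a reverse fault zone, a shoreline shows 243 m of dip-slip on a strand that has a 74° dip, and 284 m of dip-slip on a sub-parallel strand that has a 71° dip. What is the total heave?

heave_A = 243 × cos(74°) = 66.98 m
heave_B = 284 × cos(71°) = 92.46 m
total = 66.98 + 92.46 = 159 m

159 m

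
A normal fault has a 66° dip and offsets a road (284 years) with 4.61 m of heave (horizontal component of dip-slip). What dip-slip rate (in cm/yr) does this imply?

3.99 cm/yr

dip-slip = heave / cos(dip) = 4.61 m / cos(66°) = 11.33 m
rate = 11.33 m / 284 years = 0.0399 m/yr = 3.99 cm/yr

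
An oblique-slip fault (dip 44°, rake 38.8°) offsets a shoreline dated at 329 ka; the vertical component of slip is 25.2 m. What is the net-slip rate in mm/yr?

dip-slip = throw / sin(dip) = 25.2 / sin(44°) = 36.28 m
net slip = dip-slip / sin(rake) = 36.28 / sin(38.8°) = 57.89 m
rate = 57.89 m / 329 ka = 0.000176 m/yr = 0.176 mm/yr

0.176 mm/yr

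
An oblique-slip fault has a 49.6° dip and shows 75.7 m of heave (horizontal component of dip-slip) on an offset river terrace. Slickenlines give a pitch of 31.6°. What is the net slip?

dip-slip = heave / cos(dip) = 75.7 / cos(49.6°) = 116.8 m
net slip = dip-slip / sin(rake) = 116.8 / sin(31.6°) = 223 m

223 m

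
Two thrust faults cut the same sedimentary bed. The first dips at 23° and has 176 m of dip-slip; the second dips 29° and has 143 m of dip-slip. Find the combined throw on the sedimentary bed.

throw_A = 176 × sin(23°) = 68.77 m
throw_B = 143 × sin(29°) = 69.33 m
total = 68.77 + 69.33 = 138 m

138 m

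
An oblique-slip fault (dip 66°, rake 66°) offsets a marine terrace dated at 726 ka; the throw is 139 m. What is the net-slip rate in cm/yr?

dip-slip = throw / sin(dip) = 139 / sin(66°) = 152.2 m
net slip = dip-slip / sin(rake) = 152.2 / sin(66°) = 166.6 m
rate = 166.6 m / 726 ka = 0.000229 m/yr = 0.0229 cm/yr

0.0229 cm/yr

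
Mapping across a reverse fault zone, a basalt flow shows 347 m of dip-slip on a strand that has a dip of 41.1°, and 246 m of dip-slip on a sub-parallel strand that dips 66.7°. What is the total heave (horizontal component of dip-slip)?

heave_A = 347 × cos(41.1°) = 261.5 m
heave_B = 246 × cos(66.7°) = 97.30 m
total = 261.5 + 97.30 = 359 m

359 m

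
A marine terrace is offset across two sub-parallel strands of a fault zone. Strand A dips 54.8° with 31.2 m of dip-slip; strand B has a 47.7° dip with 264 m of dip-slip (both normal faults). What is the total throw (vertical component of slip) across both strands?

221 m

throw_A = 31.2 × sin(54.8°) = 25.49 m
throw_B = 264 × sin(47.7°) = 195.3 m
total = 25.49 + 195.3 = 221 m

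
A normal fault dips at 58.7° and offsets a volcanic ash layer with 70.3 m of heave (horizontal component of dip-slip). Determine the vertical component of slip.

116 m

throw = heave × tan(dip) = 70.3 × tan(58.7°) = 116 m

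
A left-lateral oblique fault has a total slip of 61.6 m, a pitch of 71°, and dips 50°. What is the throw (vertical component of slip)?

dip-slip = net slip × sin(rake) = 61.6 m × sin(71°) = 58.24 m
throw = dip-slip × sin(dip) = 58.24 × sin(50°) = 44.6 m

44.6 m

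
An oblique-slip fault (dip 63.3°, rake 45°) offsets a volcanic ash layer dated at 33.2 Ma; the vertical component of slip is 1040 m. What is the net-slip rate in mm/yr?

dip-slip = throw / sin(dip) = 1040 / sin(63.3°) = 1164 m
net slip = dip-slip / sin(rake) = 1164 / sin(45°) = 1646 m
rate = 1646 m / 33.2 Ma = 0.0000496 m/yr = 0.0496 mm/yr

0.0496 mm/yr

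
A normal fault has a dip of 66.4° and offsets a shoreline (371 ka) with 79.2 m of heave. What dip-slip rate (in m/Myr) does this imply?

533 m/Myr

dip-slip = heave / cos(dip) = 79.2 m / cos(66.4°) = 197.8 m
rate = 197.8 m / 371 ka = 0.000533 m/yr = 533 m/Myr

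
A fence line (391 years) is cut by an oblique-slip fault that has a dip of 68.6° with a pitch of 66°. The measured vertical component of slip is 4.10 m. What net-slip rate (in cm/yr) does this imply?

dip-slip = throw / sin(dip) = 4.10 / sin(68.6°) = 4.404 m
net slip = dip-slip / sin(rake) = 4.404 / sin(66°) = 4.820 m
rate = 4.820 m / 391 years = 0.0123 m/yr = 1.23 cm/yr

1.23 cm/yr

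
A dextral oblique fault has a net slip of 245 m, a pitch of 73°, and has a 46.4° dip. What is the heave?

162 m

dip-slip = net slip × sin(rake) = 245 m × sin(73°) = 234.3 m
heave = dip-slip × cos(dip) = 234.3 × cos(46.4°) = 162 m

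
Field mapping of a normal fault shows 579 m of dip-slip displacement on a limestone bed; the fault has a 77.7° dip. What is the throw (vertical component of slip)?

throw = dip-slip × sin(dip) = 579 m × sin(77.7°) = 566 m

566 m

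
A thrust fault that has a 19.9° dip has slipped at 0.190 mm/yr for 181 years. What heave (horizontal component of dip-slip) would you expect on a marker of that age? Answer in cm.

dip-slip = rate × time = 0.190 mm/yr × 181 years = 0.03439 m
heave = dip-slip × cos(dip) = 0.03439 × cos(19.9°) = 0.0323 m = 3.23 cm

3.23 cm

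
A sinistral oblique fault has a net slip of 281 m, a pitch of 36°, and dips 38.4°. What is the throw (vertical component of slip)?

dip-slip = net slip × sin(rake) = 281 m × sin(36°) = 165.2 m
throw = dip-slip × sin(dip) = 165.2 × sin(38.4°) = 103 m

103 m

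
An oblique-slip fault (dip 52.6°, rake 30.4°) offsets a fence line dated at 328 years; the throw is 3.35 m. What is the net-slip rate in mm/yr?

25.4 mm/yr

dip-slip = throw / sin(dip) = 3.35 / sin(52.6°) = 4.217 m
net slip = dip-slip / sin(rake) = 4.217 / sin(30.4°) = 8.333 m
rate = 8.333 m / 328 years = 0.0254 m/yr = 25.4 mm/yr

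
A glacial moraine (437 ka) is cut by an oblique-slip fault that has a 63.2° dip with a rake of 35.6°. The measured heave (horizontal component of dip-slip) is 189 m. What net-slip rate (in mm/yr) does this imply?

1.65 mm/yr

dip-slip = heave / cos(dip) = 189 / cos(63.2°) = 419.2 m
net slip = dip-slip / sin(rake) = 419.2 / sin(35.6°) = 720.1 m
rate = 720.1 m / 437 ka = 0.00165 m/yr = 1.65 mm/yr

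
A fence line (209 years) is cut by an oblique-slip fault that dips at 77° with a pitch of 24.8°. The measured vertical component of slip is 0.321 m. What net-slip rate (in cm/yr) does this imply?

0.376 cm/yr

dip-slip = throw / sin(dip) = 0.321 / sin(77°) = 0.3294 m
net slip = dip-slip / sin(rake) = 0.3294 / sin(24.8°) = 0.7854 m
rate = 0.7854 m / 209 years = 0.00376 m/yr = 0.376 cm/yr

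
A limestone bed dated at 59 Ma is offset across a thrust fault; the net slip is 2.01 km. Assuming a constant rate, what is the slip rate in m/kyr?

0.0341 m/kyr

rate = 2.01 km / 59 Ma = 0.0000341 m/yr = 0.0341 m/kyr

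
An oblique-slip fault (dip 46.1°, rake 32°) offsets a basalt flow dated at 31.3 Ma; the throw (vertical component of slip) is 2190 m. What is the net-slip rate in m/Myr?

183 m/Myr

dip-slip = throw / sin(dip) = 2190 / sin(46.1°) = 3039 m
net slip = dip-slip / sin(rake) = 3039 / sin(32°) = 5735 m
rate = 5735 m / 31.3 Ma = 0.000183 m/yr = 183 m/Myr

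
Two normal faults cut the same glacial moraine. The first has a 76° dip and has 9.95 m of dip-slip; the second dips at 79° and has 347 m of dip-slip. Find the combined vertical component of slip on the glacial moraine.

350 m

throw_A = 9.95 × sin(76°) = 9.654 m
throw_B = 347 × sin(79°) = 340.6 m
total = 9.654 + 340.6 = 350 m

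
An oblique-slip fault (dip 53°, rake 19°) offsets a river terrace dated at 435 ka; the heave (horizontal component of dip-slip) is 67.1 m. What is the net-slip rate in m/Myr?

dip-slip = heave / cos(dip) = 67.1 / cos(53°) = 111.5 m
net slip = dip-slip / sin(rake) = 111.5 / sin(19°) = 342.5 m
rate = 342.5 m / 435 ka = 0.000787 m/yr = 787 m/Myr

787 m/Myr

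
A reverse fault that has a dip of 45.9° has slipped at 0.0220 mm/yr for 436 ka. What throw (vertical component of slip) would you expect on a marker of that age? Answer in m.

6.89 m

dip-slip = rate × time = 0.0220 mm/yr × 436 ka = 9.592 m
throw = dip-slip × sin(dip) = 9.592 × sin(45.9°) = 6.89 m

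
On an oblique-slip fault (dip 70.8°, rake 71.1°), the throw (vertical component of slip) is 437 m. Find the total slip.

489 m

dip-slip = throw / sin(dip) = 437 / sin(70.8°) = 462.7 m
net slip = dip-slip / sin(rake) = 462.7 / sin(71.1°) = 489 m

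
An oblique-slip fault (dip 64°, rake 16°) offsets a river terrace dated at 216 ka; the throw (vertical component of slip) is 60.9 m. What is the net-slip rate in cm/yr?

0.114 cm/yr

dip-slip = throw / sin(dip) = 60.9 / sin(64°) = 67.76 m
net slip = dip-slip / sin(rake) = 67.76 / sin(16°) = 245.8 m
rate = 245.8 m / 216 ka = 0.00114 m/yr = 0.114 cm/yr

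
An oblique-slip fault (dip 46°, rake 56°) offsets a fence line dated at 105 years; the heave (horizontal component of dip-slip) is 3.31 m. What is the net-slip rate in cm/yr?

dip-slip = heave / cos(dip) = 3.31 / cos(46°) = 4.765 m
net slip = dip-slip / sin(rake) = 4.765 / sin(56°) = 5.748 m
rate = 5.748 m / 105 years = 0.0547 m/yr = 5.47 cm/yr

5.47 cm/yr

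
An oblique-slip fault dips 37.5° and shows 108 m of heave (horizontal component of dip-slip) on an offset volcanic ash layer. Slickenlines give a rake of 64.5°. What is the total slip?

151 m

dip-slip = heave / cos(dip) = 108 / cos(37.5°) = 136.1 m
net slip = dip-slip / sin(rake) = 136.1 / sin(64.5°) = 151 m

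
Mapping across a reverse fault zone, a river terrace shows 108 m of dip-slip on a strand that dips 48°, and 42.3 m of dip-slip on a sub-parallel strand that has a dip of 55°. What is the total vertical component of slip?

115 m

throw_A = 108 × sin(48°) = 80.26 m
throw_B = 42.3 × sin(55°) = 34.65 m
total = 80.26 + 34.65 = 115 m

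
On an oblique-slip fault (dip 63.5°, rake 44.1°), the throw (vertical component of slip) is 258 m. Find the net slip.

414 m

dip-slip = throw / sin(dip) = 258 / sin(63.5°) = 288.3 m
net slip = dip-slip / sin(rake) = 288.3 / sin(44.1°) = 414 m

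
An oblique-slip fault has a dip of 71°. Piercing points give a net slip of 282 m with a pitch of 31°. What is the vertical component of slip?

137 m

dip-slip = net slip × sin(rake) = 282 m × sin(31°) = 145.2 m
throw = dip-slip × sin(dip) = 145.2 × sin(71°) = 137 m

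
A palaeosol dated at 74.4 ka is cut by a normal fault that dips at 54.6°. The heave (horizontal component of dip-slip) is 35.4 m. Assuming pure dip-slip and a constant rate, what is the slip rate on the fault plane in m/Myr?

821 m/Myr

dip-slip = heave / cos(dip) = 35.4 m / cos(54.6°) = 61.11 m
rate = 61.11 m / 74.4 ka = 0.000821 m/yr = 821 m/Myr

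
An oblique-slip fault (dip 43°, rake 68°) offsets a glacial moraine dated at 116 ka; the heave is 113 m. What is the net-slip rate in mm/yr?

1.44 mm/yr

dip-slip = heave / cos(dip) = 113 / cos(43°) = 154.5 m
net slip = dip-slip / sin(rake) = 154.5 / sin(68°) = 166.6 m
rate = 166.6 m / 116 ka = 0.00144 m/yr = 1.44 mm/yr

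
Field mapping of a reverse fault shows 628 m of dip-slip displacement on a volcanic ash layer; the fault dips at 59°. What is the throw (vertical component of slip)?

538 m

throw = dip-slip × sin(dip) = 628 m × sin(59°) = 538 m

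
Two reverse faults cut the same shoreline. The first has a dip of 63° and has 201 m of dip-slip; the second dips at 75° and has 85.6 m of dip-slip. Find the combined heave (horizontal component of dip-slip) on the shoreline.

heave_A = 201 × cos(63°) = 91.25 m
heave_B = 85.6 × cos(75°) = 22.15 m
total = 91.25 + 22.15 = 113 m

113 m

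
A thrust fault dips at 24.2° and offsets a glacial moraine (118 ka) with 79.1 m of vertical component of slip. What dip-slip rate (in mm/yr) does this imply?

dip-slip = throw / sin(dip) = 79.1 m / sin(24.2°) = 193 m
rate = 193 m / 118 ka = 0.00164 m/yr = 1.64 mm/yr

1.64 mm/yr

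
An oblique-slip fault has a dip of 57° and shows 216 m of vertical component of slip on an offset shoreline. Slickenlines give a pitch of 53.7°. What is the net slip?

320 m

dip-slip = throw / sin(dip) = 216 / sin(57°) = 257.6 m
net slip = dip-slip / sin(rake) = 257.6 / sin(53.7°) = 320 m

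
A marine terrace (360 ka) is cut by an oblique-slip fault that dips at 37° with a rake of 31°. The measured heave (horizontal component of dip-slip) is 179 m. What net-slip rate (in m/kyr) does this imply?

1.21 m/kyr

dip-slip = heave / cos(dip) = 179 / cos(37°) = 224.1 m
net slip = dip-slip / sin(rake) = 224.1 / sin(31°) = 435.2 m
rate = 435.2 m / 360 ka = 0.00121 m/yr = 1.21 m/kyr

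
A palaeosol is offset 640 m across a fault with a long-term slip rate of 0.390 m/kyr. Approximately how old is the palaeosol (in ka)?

age = offset / rate = 640 m / (0.390 m/kyr) = 1.64e+06 yr = 1640 ka

1640 ka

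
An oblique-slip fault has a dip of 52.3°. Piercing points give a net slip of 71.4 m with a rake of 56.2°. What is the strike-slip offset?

strike-slip = net slip × cos(rake) = 71.4 m × cos(56.2°) = 39.7 m

39.7 m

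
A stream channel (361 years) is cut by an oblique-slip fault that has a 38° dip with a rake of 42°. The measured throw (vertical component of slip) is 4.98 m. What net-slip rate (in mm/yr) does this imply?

dip-slip = throw / sin(dip) = 4.98 / sin(38°) = 8.089 m
net slip = dip-slip / sin(rake) = 8.089 / sin(42°) = 12.09 m
rate = 12.09 m / 361 years = 0.0335 m/yr = 33.5 mm/yr

33.5 mm/yr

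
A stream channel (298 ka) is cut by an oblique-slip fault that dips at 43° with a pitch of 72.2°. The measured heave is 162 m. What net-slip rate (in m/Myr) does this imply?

781 m/Myr

dip-slip = heave / cos(dip) = 162 / cos(43°) = 221.5 m
net slip = dip-slip / sin(rake) = 221.5 / sin(72.2°) = 232.6 m
rate = 232.6 m / 298 ka = 0.000781 m/yr = 781 m/Myr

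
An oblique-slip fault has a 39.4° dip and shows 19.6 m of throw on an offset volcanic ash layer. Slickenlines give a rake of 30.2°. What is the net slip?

dip-slip = throw / sin(dip) = 19.6 / sin(39.4°) = 30.88 m
net slip = dip-slip / sin(rake) = 30.88 / sin(30.2°) = 61.4 m

61.4 m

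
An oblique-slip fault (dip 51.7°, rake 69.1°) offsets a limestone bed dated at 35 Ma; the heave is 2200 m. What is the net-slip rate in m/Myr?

dip-slip = heave / cos(dip) = 2200 / cos(51.7°) = 3550 m
net slip = dip-slip / sin(rake) = 3550 / sin(69.1°) = 3800 m
rate = 3800 m / 35 Ma = 0.000109 m/yr = 109 m/Myr

109 m/Myr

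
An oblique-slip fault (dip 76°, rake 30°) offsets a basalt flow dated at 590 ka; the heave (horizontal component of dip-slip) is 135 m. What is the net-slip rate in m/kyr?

dip-slip = heave / cos(dip) = 135 / cos(76°) = 558 m
net slip = dip-slip / sin(rake) = 558 / sin(30°) = 1116 m
rate = 1116 m / 590 ka = 0.00189 m/yr = 1.89 m/kyr

1.89 m/kyr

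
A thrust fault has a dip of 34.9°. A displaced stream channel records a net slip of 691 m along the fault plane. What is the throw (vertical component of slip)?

395 m

throw = dip-slip × sin(dip) = 691 m × sin(34.9°) = 395 m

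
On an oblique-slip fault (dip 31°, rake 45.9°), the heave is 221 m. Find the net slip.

359 m

dip-slip = heave / cos(dip) = 221 / cos(31°) = 257.8 m
net slip = dip-slip / sin(rake) = 257.8 / sin(45.9°) = 359 m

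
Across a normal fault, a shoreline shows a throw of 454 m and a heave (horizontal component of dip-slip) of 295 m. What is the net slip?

net slip = √(throw² + heave²) = √(454² + 295²) = 541 m

541 m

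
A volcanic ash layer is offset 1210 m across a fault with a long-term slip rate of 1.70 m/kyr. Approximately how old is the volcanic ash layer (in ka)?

age = offset / rate = 1210 m / (1.70 m/kyr) = 712000 yr = 712 ka

712 ka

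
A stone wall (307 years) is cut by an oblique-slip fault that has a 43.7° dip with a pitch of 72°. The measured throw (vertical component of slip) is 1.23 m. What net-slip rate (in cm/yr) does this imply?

dip-slip = throw / sin(dip) = 1.23 / sin(43.7°) = 1.780 m
net slip = dip-slip / sin(rake) = 1.780 / sin(72°) = 1.872 m
rate = 1.872 m / 307 years = 0.00610 m/yr = 0.610 cm/yr

0.610 cm/yr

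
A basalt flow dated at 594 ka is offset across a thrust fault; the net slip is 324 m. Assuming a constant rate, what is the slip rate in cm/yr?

0.0545 cm/yr

rate = 324 m / 594 ka = 0.000545 m/yr = 0.0545 cm/yr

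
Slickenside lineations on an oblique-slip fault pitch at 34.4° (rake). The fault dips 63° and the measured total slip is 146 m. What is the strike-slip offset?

120 m

strike-slip = net slip × cos(rake) = 146 m × cos(34.4°) = 120 m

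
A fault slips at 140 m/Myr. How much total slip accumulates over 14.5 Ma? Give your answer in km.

slip = rate × time = 140 m/Myr × 14.5 Ma = 2030 m = 2.03 km

2.03 km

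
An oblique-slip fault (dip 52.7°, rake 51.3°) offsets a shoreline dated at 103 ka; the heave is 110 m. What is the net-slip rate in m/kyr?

dip-slip = heave / cos(dip) = 110 / cos(52.7°) = 181.5 m
net slip = dip-slip / sin(rake) = 181.5 / sin(51.3°) = 232.6 m
rate = 232.6 m / 103 ka = 0.00226 m/yr = 2.26 m/kyr

2.26 m/kyr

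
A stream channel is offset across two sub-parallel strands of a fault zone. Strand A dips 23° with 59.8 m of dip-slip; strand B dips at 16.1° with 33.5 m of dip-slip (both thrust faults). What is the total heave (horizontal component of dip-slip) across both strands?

heave_A = 59.8 × cos(23°) = 55.05 m
heave_B = 33.5 × cos(16.1°) = 32.19 m
total = 55.05 + 32.19 = 87.2 m

87.2 m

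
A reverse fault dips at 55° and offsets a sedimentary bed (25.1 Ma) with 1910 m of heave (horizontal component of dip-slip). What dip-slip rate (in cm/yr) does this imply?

0.0133 cm/yr

dip-slip = heave / cos(dip) = 1910 m / cos(55°) = 3330 m
rate = 3330 m / 25.1 Ma = 0.000133 m/yr = 0.0133 cm/yr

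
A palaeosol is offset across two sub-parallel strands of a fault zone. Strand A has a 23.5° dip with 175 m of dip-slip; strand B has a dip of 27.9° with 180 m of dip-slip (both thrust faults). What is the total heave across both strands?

heave_A = 175 × cos(23.5°) = 160.5 m
heave_B = 180 × cos(27.9°) = 159.1 m
total = 160.5 + 159.1 = 320 m

320 m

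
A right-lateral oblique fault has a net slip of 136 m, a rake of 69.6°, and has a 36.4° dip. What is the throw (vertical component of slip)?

dip-slip = net slip × sin(rake) = 136 m × sin(69.6°) = 127.5 m
throw = dip-slip × sin(dip) = 127.5 × sin(36.4°) = 75.6 m

75.6 m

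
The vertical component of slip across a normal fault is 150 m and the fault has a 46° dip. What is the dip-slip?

dip-slip = throw / sin(dip) = 150 / sin(46°) = 209 m

209 m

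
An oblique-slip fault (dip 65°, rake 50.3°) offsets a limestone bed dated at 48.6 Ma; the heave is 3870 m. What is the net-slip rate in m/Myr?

dip-slip = heave / cos(dip) = 3870 / cos(65°) = 9157 m
net slip = dip-slip / sin(rake) = 9157 / sin(50.3°) = 11900 m
rate = 11900 m / 48.6 Ma = 0.000245 m/yr = 245 m/Myr

245 m/Myr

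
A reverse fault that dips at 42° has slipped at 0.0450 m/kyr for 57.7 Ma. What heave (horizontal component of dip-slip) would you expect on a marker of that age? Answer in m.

dip-slip = rate × time = 0.0450 m/kyr × 57.7 Ma = 2596 m
heave = dip-slip × cos(dip) = 2596 × cos(42°) = 1930 m

1930 m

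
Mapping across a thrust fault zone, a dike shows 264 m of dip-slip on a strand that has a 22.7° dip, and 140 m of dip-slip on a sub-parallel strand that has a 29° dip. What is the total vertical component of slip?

throw_A = 264 × sin(22.7°) = 101.9 m
throw_B = 140 × sin(29°) = 67.87 m
total = 101.9 + 67.87 = 170 m

170 m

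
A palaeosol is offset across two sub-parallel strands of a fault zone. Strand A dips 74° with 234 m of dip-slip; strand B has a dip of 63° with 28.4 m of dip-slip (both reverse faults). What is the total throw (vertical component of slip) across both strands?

throw_A = 234 × sin(74°) = 224.9 m
throw_B = 28.4 × sin(63°) = 25.30 m
total = 224.9 + 25.30 = 250 m

250 m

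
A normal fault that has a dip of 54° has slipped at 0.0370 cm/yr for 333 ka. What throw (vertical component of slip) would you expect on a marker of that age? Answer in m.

dip-slip = rate × time = 0.0370 cm/yr × 333 ka = 123.2 m
throw = dip-slip × sin(dip) = 123.2 × sin(54°) = 99.7 m

99.7 m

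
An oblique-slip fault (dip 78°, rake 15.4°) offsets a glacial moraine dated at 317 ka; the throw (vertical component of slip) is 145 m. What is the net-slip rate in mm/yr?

dip-slip = throw / sin(dip) = 145 / sin(78°) = 148.2 m
net slip = dip-slip / sin(rake) = 148.2 / sin(15.4°) = 558.2 m
rate = 558.2 m / 317 ka = 0.00176 m/yr = 1.76 mm/yr

1.76 mm/yr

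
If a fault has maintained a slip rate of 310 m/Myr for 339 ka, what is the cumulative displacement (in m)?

slip = rate × time = 310 m/Myr × 339 ka = 105 m

105 m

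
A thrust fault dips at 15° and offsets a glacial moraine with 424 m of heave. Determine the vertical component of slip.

114 m

throw = heave × tan(dip) = 424 × tan(15°) = 114 m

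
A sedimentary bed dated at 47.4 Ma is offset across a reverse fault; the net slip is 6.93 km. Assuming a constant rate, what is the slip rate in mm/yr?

rate = 6.93 km / 47.4 Ma = 0.000146 m/yr = 0.146 mm/yr

0.146 mm/yr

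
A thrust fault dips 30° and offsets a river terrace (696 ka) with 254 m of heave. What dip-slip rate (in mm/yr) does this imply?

dip-slip = heave / cos(dip) = 254 m / cos(30°) = 293.3 m
rate = 293.3 m / 696 ka = 0.000421 m/yr = 0.421 mm/yr

0.421 mm/yr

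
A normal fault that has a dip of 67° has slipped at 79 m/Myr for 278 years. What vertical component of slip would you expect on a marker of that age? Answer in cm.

dip-slip = rate × time = 79 m/Myr × 278 years = 0.02196 m
throw = dip-slip × sin(dip) = 0.02196 × sin(67°) = 0.0202 m = 2.02 cm

2.02 cm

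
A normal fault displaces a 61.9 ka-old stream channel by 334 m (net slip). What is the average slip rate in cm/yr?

0.540 cm/yr

rate = 334 m / 61.9 ka = 0.00540 m/yr = 0.540 cm/yr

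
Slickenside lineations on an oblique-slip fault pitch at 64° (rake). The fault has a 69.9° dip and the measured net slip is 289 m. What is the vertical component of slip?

244 m

dip-slip = net slip × sin(rake) = 289 m × sin(64°) = 259.8 m
throw = dip-slip × sin(dip) = 259.8 × sin(69.9°) = 244 m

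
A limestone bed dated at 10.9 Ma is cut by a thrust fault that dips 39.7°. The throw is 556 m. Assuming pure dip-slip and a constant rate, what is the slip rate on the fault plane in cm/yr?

dip-slip = throw / sin(dip) = 556 m / sin(39.7°) = 870.4 m
rate = 870.4 m / 10.9 Ma = 0.0000799 m/yr = 0.00799 cm/yr

0.00799 cm/yr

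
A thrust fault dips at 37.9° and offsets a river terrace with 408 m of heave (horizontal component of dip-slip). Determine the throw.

throw = heave × tan(dip) = 408 × tan(37.9°) = 318 m

318 m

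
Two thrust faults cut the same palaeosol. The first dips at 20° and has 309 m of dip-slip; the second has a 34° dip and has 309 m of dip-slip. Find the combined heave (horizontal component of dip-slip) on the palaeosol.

547 m

heave_A = 309 × cos(20°) = 290.4 m
heave_B = 309 × cos(34°) = 256.2 m
total = 290.4 + 256.2 = 547 m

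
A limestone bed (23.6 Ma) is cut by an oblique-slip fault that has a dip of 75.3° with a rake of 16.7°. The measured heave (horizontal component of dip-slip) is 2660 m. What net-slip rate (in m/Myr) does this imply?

1550 m/Myr

dip-slip = heave / cos(dip) = 2660 / cos(75.3°) = 10480 m
net slip = dip-slip / sin(rake) = 10480 / sin(16.7°) = 36480 m
rate = 36480 m / 23.6 Ma = 0.00155 m/yr = 1550 m/Myr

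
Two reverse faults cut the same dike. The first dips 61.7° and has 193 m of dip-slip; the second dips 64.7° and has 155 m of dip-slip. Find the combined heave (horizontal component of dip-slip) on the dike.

158 m

heave_A = 193 × cos(61.7°) = 91.50 m
heave_B = 155 × cos(64.7°) = 66.24 m
total = 91.50 + 66.24 = 158 m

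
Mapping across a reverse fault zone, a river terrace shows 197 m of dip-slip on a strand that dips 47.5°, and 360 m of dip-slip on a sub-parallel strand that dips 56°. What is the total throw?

444 m

throw_A = 197 × sin(47.5°) = 145.2 m
throw_B = 360 × sin(56°) = 298.5 m
total = 145.2 + 298.5 = 444 m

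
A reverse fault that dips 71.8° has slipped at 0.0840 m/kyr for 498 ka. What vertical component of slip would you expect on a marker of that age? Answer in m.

dip-slip = rate × time = 0.0840 m/kyr × 498 ka = 41.83 m
throw = dip-slip × sin(dip) = 41.83 × sin(71.8°) = 39.7 m

39.7 m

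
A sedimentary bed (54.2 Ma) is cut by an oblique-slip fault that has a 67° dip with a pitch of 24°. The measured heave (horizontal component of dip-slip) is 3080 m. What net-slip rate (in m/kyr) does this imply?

dip-slip = heave / cos(dip) = 3080 / cos(67°) = 7883 m
net slip = dip-slip / sin(rake) = 7883 / sin(24°) = 19380 m
rate = 19380 m / 54.2 Ma = 0.000358 m/yr = 0.358 m/kyr

0.358 m/kyr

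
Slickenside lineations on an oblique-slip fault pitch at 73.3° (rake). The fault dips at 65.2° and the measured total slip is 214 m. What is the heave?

dip-slip = net slip × sin(rake) = 214 m × sin(73.3°) = 205 m
heave = dip-slip × cos(dip) = 205 × cos(65.2°) = 86 m

86 m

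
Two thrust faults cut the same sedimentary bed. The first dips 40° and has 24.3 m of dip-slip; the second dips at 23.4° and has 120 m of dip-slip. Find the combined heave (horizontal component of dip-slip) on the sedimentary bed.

heave_A = 24.3 × cos(40°) = 18.61 m
heave_B = 120 × cos(23.4°) = 110.1 m
total = 18.61 + 110.1 = 129 m

129 m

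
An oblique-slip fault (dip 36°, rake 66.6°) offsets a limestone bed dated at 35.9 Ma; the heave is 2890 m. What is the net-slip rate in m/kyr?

dip-slip = heave / cos(dip) = 2890 / cos(36°) = 3572 m
net slip = dip-slip / sin(rake) = 3572 / sin(66.6°) = 3892 m
rate = 3892 m / 35.9 Ma = 0.000108 m/yr = 0.108 m/kyr

0.108 m/kyr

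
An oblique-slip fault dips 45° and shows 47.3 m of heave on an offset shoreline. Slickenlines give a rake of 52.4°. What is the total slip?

dip-slip = heave / cos(dip) = 47.3 / cos(45°) = 66.89 m
net slip = dip-slip / sin(rake) = 66.89 / sin(52.4°) = 84.4 m

84.4 m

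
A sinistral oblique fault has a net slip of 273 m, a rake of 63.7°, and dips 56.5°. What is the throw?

dip-slip = net slip × sin(rake) = 273 m × sin(63.7°) = 244.7 m
throw = dip-slip × sin(dip) = 244.7 × sin(56.5°) = 204 m

204 m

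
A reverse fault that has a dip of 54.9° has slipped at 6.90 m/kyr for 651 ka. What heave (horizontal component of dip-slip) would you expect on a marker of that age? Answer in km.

2.58 km

dip-slip = rate × time = 6.90 m/kyr × 651 ka = 4492 m
heave = dip-slip × cos(dip) = 4492 × cos(54.9°) = 2580 m = 2.58 km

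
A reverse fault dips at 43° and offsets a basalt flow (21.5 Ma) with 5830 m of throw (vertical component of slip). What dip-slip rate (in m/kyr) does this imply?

0.398 m/kyr

dip-slip = throw / sin(dip) = 5830 m / sin(43°) = 8548 m
rate = 8548 m / 21.5 Ma = 0.000398 m/yr = 0.398 m/kyr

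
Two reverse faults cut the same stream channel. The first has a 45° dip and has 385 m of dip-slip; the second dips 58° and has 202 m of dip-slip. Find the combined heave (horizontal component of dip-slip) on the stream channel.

heave_A = 385 × cos(45°) = 272.2 m
heave_B = 202 × cos(58°) = 107 m
total = 272.2 + 107 = 379 m

379 m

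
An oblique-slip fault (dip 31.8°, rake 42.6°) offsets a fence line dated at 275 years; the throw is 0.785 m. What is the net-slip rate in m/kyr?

dip-slip = throw / sin(dip) = 0.785 / sin(31.8°) = 1.490 m
net slip = dip-slip / sin(rake) = 1.490 / sin(42.6°) = 2.201 m
rate = 2.201 m / 275 years = 0.00800 m/yr = 8 m/kyr

8 m/kyr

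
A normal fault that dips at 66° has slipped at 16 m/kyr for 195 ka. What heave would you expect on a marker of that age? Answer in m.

1270 m

dip-slip = rate × time = 16 m/kyr × 195 ka = 3120 m
heave = dip-slip × cos(dip) = 3120 × cos(66°) = 1270 m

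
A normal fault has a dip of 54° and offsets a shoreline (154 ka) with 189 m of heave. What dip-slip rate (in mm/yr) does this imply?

dip-slip = heave / cos(dip) = 189 m / cos(54°) = 321.5 m
rate = 321.5 m / 154 ka = 0.00209 m/yr = 2.09 mm/yr

2.09 mm/yr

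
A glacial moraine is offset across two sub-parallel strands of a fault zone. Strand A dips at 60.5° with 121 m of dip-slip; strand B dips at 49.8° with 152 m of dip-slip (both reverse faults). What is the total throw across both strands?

221 m

throw_A = 121 × sin(60.5°) = 105.3 m
throw_B = 152 × sin(49.8°) = 116.1 m
total = 105.3 + 116.1 = 221 m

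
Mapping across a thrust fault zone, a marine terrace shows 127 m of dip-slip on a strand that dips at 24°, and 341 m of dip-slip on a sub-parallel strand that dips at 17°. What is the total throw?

151 m

throw_A = 127 × sin(24°) = 51.66 m
throw_B = 341 × sin(17°) = 99.70 m
total = 51.66 + 99.70 = 151 m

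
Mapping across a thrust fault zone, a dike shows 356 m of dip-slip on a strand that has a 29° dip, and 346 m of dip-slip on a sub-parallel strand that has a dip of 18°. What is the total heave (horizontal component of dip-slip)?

heave_A = 356 × cos(29°) = 311.4 m
heave_B = 346 × cos(18°) = 329.1 m
total = 311.4 + 329.1 = 640 m

640 m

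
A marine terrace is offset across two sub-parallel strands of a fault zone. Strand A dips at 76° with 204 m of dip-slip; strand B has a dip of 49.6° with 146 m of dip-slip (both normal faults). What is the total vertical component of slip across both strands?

throw_A = 204 × sin(76°) = 197.9 m
throw_B = 146 × sin(49.6°) = 111.2 m
total = 197.9 + 111.2 = 309 m

309 m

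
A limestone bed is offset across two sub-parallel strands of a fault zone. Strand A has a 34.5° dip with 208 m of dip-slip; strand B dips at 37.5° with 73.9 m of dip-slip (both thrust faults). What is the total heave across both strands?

230 m

heave_A = 208 × cos(34.5°) = 171.4 m
heave_B = 73.9 × cos(37.5°) = 58.63 m
total = 171.4 + 58.63 = 230 m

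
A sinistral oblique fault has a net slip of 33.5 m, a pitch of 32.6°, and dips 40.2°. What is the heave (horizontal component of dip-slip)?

dip-slip = net slip × sin(rake) = 33.5 m × sin(32.6°) = 18.05 m
heave = dip-slip × cos(dip) = 18.05 × cos(40.2°) = 13.8 m

13.8 m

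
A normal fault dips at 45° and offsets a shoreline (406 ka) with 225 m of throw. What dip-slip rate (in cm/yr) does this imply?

dip-slip = throw / sin(dip) = 225 m / sin(45°) = 318.2 m
rate = 318.2 m / 406 ka = 0.000784 m/yr = 0.0784 cm/yr

0.0784 cm/yr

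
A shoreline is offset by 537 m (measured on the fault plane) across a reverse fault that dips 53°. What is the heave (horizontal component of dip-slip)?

323 m

heave = dip-slip × cos(dip) = 537 m × cos(53°) = 323 m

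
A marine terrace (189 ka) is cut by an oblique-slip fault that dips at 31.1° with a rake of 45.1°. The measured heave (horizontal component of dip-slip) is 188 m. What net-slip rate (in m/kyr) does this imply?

1.64 m/kyr

dip-slip = heave / cos(dip) = 188 / cos(31.1°) = 219.6 m
net slip = dip-slip / sin(rake) = 219.6 / sin(45.1°) = 310 m
rate = 310 m / 189 ka = 0.00164 m/yr = 1.64 m/kyr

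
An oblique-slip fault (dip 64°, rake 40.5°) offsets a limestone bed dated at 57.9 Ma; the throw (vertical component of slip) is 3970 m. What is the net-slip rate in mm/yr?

dip-slip = throw / sin(dip) = 3970 / sin(64°) = 4417 m
net slip = dip-slip / sin(rake) = 4417 / sin(40.5°) = 6801 m
rate = 6801 m / 57.9 Ma = 0.000117 m/yr = 0.117 mm/yr

0.117 mm/yr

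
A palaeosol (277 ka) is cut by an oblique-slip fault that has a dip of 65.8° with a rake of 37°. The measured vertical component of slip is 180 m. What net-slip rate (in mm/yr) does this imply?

dip-slip = throw / sin(dip) = 180 / sin(65.8°) = 197.3 m
net slip = dip-slip / sin(rake) = 197.3 / sin(37°) = 327.9 m
rate = 327.9 m / 277 ka = 0.00118 m/yr = 1.18 mm/yr

1.18 mm/yr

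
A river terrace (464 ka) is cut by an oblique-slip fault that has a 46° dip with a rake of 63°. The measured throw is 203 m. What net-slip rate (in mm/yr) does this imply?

dip-slip = throw / sin(dip) = 203 / sin(46°) = 282.2 m
net slip = dip-slip / sin(rake) = 282.2 / sin(63°) = 316.7 m
rate = 316.7 m / 464 ka = 0.000683 m/yr = 0.683 mm/yr

0.683 mm/yr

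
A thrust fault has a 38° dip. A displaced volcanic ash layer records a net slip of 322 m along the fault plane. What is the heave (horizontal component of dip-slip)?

heave = dip-slip × cos(dip) = 322 m × cos(38°) = 254 m

254 m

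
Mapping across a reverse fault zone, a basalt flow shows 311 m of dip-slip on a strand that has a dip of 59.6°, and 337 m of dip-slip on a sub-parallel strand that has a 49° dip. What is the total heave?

378 m

heave_A = 311 × cos(59.6°) = 157.4 m
heave_B = 337 × cos(49°) = 221.1 m
total = 157.4 + 221.1 = 378 m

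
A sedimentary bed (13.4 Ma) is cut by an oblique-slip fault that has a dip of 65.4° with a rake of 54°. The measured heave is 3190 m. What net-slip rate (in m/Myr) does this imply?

707 m/Myr

dip-slip = heave / cos(dip) = 3190 / cos(65.4°) = 7663 m
net slip = dip-slip / sin(rake) = 7663 / sin(54°) = 9472 m
rate = 9472 m / 13.4 Ma = 0.000707 m/yr = 707 m/Myr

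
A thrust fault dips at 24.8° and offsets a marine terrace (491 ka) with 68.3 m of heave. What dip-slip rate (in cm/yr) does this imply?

0.0153 cm/yr

dip-slip = heave / cos(dip) = 68.3 m / cos(24.8°) = 75.24 m
rate = 75.24 m / 491 ka = 0.000153 m/yr = 0.0153 cm/yr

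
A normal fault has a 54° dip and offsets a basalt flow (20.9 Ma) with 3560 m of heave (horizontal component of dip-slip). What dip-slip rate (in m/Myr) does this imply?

290 m/Myr

dip-slip = heave / cos(dip) = 3560 m / cos(54°) = 6057 m
rate = 6057 m / 20.9 Ma = 0.000290 m/yr = 290 m/Myr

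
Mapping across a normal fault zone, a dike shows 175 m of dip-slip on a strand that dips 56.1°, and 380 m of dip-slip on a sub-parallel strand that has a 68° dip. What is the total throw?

498 m

throw_A = 175 × sin(56.1°) = 145.3 m
throw_B = 380 × sin(68°) = 352.3 m
total = 145.3 + 352.3 = 498 m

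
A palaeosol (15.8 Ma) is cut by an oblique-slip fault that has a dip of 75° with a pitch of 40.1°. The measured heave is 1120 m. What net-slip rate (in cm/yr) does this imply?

dip-slip = heave / cos(dip) = 1120 / cos(75°) = 4327 m
net slip = dip-slip / sin(rake) = 4327 / sin(40.1°) = 6718 m
rate = 6718 m / 15.8 Ma = 0.000425 m/yr = 0.0425 cm/yr

0.0425 cm/yr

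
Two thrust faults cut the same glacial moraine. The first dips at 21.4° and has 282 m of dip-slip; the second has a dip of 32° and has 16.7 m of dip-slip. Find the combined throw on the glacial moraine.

112 m

throw_A = 282 × sin(21.4°) = 102.9 m
throw_B = 16.7 × sin(32°) = 8.850 m
total = 102.9 + 8.850 = 112 m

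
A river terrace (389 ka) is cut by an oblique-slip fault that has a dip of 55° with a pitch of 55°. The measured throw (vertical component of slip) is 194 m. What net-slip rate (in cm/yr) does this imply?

dip-slip = throw / sin(dip) = 194 / sin(55°) = 236.8 m
net slip = dip-slip / sin(rake) = 236.8 / sin(55°) = 289.1 m
rate = 289.1 m / 389 ka = 0.000743 m/yr = 0.0743 cm/yr

0.0743 cm/yr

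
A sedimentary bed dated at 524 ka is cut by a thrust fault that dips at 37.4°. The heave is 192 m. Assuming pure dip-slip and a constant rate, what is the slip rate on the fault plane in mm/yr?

dip-slip = heave / cos(dip) = 192 m / cos(37.4°) = 241.7 m
rate = 241.7 m / 524 ka = 0.000461 m/yr = 0.461 mm/yr

0.461 mm/yr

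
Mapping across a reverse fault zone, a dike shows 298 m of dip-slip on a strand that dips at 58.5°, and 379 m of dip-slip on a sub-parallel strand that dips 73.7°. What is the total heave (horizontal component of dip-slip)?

262 m

heave_A = 298 × cos(58.5°) = 155.7 m
heave_B = 379 × cos(73.7°) = 106.4 m
total = 155.7 + 106.4 = 262 m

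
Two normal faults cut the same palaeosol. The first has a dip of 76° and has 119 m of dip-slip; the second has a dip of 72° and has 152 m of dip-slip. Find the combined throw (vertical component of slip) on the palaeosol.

260 m

throw_A = 119 × sin(76°) = 115.5 m
throw_B = 152 × sin(72°) = 144.6 m
total = 115.5 + 144.6 = 260 m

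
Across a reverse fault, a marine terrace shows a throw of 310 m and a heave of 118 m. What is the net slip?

332 m

net slip = √(throw² + heave²) = √(310² + 118²) = 332 m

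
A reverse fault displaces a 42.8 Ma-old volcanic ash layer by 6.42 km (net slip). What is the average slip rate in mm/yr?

rate = 6.42 km / 42.8 Ma = 0.000150 m/yr = 0.150 mm/yr

0.150 mm/yr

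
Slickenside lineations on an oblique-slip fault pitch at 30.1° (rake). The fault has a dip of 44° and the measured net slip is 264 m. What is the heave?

95.2 m

dip-slip = net slip × sin(rake) = 264 m × sin(30.1°) = 132.4 m
heave = dip-slip × cos(dip) = 132.4 × cos(44°) = 95.2 m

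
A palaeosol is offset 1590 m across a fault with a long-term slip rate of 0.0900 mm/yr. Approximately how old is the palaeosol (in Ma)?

age = offset / rate = 1590 m / (0.0900 mm/yr) = 1.77e+07 yr = 17.7 Ma

17.7 Ma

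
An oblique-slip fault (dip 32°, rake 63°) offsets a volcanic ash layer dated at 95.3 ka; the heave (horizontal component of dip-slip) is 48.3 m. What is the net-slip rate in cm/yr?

0.0671 cm/yr

dip-slip = heave / cos(dip) = 48.3 / cos(32°) = 56.95 m
net slip = dip-slip / sin(rake) = 56.95 / sin(63°) = 63.92 m
rate = 63.92 m / 95.3 ka = 0.000671 m/yr = 0.0671 cm/yr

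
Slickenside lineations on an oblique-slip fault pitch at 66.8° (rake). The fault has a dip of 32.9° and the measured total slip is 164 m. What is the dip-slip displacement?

151 m

dip-slip = net slip × sin(rake) = 164 m × sin(66.8°) = 151 m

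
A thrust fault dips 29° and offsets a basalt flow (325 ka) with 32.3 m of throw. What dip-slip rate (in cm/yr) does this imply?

0.0205 cm/yr

dip-slip = throw / sin(dip) = 32.3 m / sin(29°) = 66.62 m
rate = 66.62 m / 325 ka = 0.000205 m/yr = 0.0205 cm/yr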